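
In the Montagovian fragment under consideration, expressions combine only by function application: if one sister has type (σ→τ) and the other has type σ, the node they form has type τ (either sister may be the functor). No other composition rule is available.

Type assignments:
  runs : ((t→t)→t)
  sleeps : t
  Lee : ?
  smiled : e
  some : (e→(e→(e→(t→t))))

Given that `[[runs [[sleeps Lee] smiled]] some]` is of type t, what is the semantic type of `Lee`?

(t→(e→(((t→t)→t)→((e→(e→(e→(t→t))))→t))))

[[runs [[sleeps Lee] smiled]] some] must have type t. The sister some has type (e→(e→(e→(t→t)))); that is not a function onto t, so [runs [[sleeps Lee] smiled]] must be the functor, of type ((e→(e→(e→(t→t))))→t).
[runs [[sleeps Lee] smiled]] must have type ((e→(e→(e→(t→t))))→t). The sister runs has type ((t→t)→t); that is not a function onto ((e→(e→(e→(t→t))))→t), so [[sleeps Lee] smiled] must be the functor, of type (((t→t)→t)→((e→(e→(e→(t→t))))→t)).
[[sleeps Lee] smiled] must have type (((t→t)→t)→((e→(e→(e→(t→t))))→t)). The sister smiled has type e; that is not a function onto (((t→t)→t)→((e→(e→(e→(t→t))))→t)), so [sleeps Lee] must be the functor, of type (e→(((t→t)→t)→((e→(e→(e→(t→t))))→t))).
[sleeps Lee] must have type (e→(((t→t)→t)→((e→(e→(e→(t→t))))→t))). The sister sleeps has type t; that is not a function onto (e→(((t→t)→t)→((e→(e→(e→(t→t))))→t))), so Lee must be the functor, of type (t→(e→(((t→t)→t)→((e→(e→(e→(t→t))))→t)))).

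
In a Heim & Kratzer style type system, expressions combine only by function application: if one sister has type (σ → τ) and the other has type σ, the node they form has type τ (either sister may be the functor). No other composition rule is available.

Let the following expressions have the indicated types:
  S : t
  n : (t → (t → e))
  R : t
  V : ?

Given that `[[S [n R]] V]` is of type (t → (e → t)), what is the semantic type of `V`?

At [[S [n R]] V] (required: (t → (e → t))): [S [n R]] is e, which is not a function with range (t → (e → t)); hence V is the functor — type (e → (t → (e → t))).

(e → (t → (e → t)))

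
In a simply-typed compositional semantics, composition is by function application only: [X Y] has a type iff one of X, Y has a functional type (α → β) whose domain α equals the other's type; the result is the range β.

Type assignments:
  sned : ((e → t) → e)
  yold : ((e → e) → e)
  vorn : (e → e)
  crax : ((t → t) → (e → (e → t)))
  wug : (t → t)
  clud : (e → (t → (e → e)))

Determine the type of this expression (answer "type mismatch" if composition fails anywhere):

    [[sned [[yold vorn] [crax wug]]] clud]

(t → (e → e))

At [yold vorn], yold : ((e → e) → e) takes vorn : (e → e), giving e.
At [crax wug], crax : ((t → t) → (e → (e → t))) takes wug : (t → t), giving (e → (e → t)).
At [[yold vorn] [crax wug]], [crax wug] : (e → (e → t)) takes [yold vorn] : e, giving (e → t).
At [sned [[yold vorn] [crax wug]]], sned : ((e → t) → e) takes [[yold vorn] [crax wug]] : (e → t), giving e.
At [[sned [[yold vorn] [crax wug]]] clud], clud : (e → (t → (e → e))) takes [sned [[yold vorn] [crax wug]]] : e, giving (t → (e → e)).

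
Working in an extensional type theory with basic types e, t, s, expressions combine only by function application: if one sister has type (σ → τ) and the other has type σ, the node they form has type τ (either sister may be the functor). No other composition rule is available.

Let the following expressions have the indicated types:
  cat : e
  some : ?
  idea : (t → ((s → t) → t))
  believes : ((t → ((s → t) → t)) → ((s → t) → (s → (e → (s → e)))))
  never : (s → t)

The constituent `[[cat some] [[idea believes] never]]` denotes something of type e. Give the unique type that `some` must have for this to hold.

[[cat some] [[idea believes] never]] is required to be e. [[idea believes] never] : (s → (e → (s → e))) cannot yield e as functor, so [cat some] : ((s → (e → (s → e))) → e).
[cat some] is required to be ((s → (e → (s → e))) → e). cat : e cannot yield ((s → (e → (s → e))) → e) as functor, so some : (e → ((s → (e → (s → e))) → e)).

(e → ((s → (e → (s → e))) → e))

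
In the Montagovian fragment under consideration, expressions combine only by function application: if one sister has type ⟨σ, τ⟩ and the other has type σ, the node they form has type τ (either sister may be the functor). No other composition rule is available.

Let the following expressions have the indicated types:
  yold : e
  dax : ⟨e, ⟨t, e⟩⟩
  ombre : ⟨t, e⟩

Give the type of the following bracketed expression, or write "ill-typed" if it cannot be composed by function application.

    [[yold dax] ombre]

[yold dax] — dax of type ⟨e, ⟨t, e⟩⟩ combines with yold of type e: type ⟨t, e⟩.
[[yold dax] ombre]: ⟨t, e⟩ and ⟨t, e⟩ cannot combine by function application — type clash.

ill-typed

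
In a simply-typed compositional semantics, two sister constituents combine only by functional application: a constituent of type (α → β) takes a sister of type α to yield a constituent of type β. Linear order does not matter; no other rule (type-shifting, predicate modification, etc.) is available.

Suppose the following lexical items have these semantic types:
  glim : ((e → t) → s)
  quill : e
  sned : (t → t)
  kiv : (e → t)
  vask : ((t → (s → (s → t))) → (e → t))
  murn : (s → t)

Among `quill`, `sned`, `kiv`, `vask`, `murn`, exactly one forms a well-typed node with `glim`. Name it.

quill : e — no; glim wants (e → t), and quill wants nothing (atomic).
sned : (t → t) — no; glim wants (e → t), and sned wants t.
kiv — combines: glim : ((e → t) → s) takes kiv : (e → t) as argument, giving s.
vask : ((t → (s → (s → t))) → (e → t)) — no; glim wants (e → t), and vask wants (t → (s → (s → t))).
murn : (s → t) — no; glim wants (e → t), and murn wants s.

kiv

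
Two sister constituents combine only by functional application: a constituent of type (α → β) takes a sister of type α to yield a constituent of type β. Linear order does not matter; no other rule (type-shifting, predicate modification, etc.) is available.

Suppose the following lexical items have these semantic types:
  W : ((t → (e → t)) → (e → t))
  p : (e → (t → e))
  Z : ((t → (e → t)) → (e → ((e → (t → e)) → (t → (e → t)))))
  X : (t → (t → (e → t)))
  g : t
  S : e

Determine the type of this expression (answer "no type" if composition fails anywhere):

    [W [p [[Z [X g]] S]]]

(e → t)

[X g]: X is (t → (t → (e → t))), g is t; result (t → (e → t)).
[Z [X g]]: Z is ((t → (e → t)) → (e → ((e → (t → e)) → (t → (e → t))))), [X g] is (t → (e → t)); result (e → ((e → (t → e)) → (t → (e → t)))).
[[Z [X g]] S]: [Z [X g]] is (e → ((e → (t → e)) → (t → (e → t)))), S is e; result ((e → (t → e)) → (t → (e → t))).
[p [[Z [X g]] S]]: [[Z [X g]] S] is ((e → (t → e)) → (t → (e → t))), p is (e → (t → e)); result (t → (e → t)).
[W [p [[Z [X g]] S]]]: W is ((t → (e → t)) → (e → t)), [p [[Z [X g]] S]] is (t → (e → t)); result (e → t).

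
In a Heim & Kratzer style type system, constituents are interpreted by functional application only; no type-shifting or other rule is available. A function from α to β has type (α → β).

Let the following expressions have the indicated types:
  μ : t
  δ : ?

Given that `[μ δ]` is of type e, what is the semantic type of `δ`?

(t → e)

[μ δ] must have type e. The sister μ has type t; that is not a function onto e, so δ must be the functor, of type (t → e).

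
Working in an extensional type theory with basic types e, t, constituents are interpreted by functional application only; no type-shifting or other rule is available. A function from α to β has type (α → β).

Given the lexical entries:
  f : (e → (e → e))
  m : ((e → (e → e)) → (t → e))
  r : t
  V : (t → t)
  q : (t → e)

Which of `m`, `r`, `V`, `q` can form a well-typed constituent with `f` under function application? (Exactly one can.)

m

m — combines: m : ((e → (e → e)) → (t → e)) takes f : (e → (e → e)) as argument, giving (t → e).
r : t — neither side's domain matches the other.
V : (t → t) — neither side's domain matches the other.
q : (t → e) — neither side's domain matches the other.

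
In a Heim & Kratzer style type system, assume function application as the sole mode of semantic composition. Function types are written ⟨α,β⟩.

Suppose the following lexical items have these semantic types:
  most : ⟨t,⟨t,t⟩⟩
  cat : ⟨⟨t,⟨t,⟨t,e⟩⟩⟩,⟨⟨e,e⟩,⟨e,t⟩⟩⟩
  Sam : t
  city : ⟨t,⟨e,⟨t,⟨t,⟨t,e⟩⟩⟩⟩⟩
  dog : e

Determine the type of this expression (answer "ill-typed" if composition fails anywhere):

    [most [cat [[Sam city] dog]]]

ill-typed

[Sam city]: city is ⟨t,⟨e,⟨t,⟨t,⟨t,e⟩⟩⟩⟩⟩, Sam is t; result ⟨e,⟨t,⟨t,⟨t,e⟩⟩⟩⟩.
[[Sam city] dog]: [Sam city] is ⟨e,⟨t,⟨t,⟨t,e⟩⟩⟩⟩, dog is e; result ⟨t,⟨t,⟨t,e⟩⟩⟩.
[cat [[Sam city] dog]]: cat is ⟨⟨t,⟨t,⟨t,e⟩⟩⟩,⟨⟨e,e⟩,⟨e,t⟩⟩⟩, [[Sam city] dog] is ⟨t,⟨t,⟨t,e⟩⟩⟩; result ⟨⟨e,e⟩,⟨e,t⟩⟩.
[most [cat [[Sam city] dog]]]: ⟨t,⟨t,t⟩⟩ and ⟨⟨e,e⟩,⟨e,t⟩⟩ cannot combine by function application — type clash.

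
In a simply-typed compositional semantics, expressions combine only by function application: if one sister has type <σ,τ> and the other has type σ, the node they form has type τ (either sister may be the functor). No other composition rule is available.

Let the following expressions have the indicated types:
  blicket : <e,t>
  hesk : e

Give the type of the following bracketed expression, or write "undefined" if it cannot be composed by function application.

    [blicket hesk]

t

At [blicket hesk], blicket : <e,t> takes hesk : e, giving t.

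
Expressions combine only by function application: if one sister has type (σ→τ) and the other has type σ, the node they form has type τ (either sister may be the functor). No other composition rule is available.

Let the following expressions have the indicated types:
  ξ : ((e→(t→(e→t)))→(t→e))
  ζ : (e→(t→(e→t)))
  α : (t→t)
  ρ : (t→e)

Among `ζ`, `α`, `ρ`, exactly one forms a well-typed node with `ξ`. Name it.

ζ

ζ — combines: ξ : ((e→(t→(e→t)))→(t→e)) takes ζ : (e→(t→(e→t))) as argument, giving (t→e).
α : (t→t) — no; ξ wants (e→(t→(e→t))), and α wants t.
ρ : (t→e) — no; ξ wants (e→(t→(e→t))), and ρ wants t.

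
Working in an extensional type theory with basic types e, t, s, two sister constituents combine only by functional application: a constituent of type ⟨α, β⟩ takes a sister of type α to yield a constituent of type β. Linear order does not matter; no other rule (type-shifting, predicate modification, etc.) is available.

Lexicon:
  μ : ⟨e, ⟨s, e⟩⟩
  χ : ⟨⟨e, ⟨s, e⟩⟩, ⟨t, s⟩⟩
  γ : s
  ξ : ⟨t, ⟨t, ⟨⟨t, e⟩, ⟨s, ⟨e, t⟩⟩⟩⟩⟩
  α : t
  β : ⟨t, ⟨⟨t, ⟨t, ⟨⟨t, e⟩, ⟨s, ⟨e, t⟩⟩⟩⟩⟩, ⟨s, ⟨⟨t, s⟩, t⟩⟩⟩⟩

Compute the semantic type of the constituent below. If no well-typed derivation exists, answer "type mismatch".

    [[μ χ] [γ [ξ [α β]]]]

t

[μ χ]: χ is ⟨⟨e, ⟨s, e⟩⟩, ⟨t, s⟩⟩, μ is ⟨e, ⟨s, e⟩⟩; result ⟨t, s⟩.
[α β]: β is ⟨t, ⟨⟨t, ⟨t, ⟨⟨t, e⟩, ⟨s, ⟨e, t⟩⟩⟩⟩⟩, ⟨s, ⟨⟨t, s⟩, t⟩⟩⟩⟩, α is t; result ⟨⟨t, ⟨t, ⟨⟨t, e⟩, ⟨s, ⟨e, t⟩⟩⟩⟩⟩, ⟨s, ⟨⟨t, s⟩, t⟩⟩⟩.
[ξ [α β]]: [α β] is ⟨⟨t, ⟨t, ⟨⟨t, e⟩, ⟨s, ⟨e, t⟩⟩⟩⟩⟩, ⟨s, ⟨⟨t, s⟩, t⟩⟩⟩, ξ is ⟨t, ⟨t, ⟨⟨t, e⟩, ⟨s, ⟨e, t⟩⟩⟩⟩⟩; result ⟨s, ⟨⟨t, s⟩, t⟩⟩.
[γ [ξ [α β]]]: [ξ [α β]] is ⟨s, ⟨⟨t, s⟩, t⟩⟩, γ is s; result ⟨⟨t, s⟩, t⟩.
[[μ χ] [γ [ξ [α β]]]]: [γ [ξ [α β]]] is ⟨⟨t, s⟩, t⟩, [μ χ] is ⟨t, s⟩; result t.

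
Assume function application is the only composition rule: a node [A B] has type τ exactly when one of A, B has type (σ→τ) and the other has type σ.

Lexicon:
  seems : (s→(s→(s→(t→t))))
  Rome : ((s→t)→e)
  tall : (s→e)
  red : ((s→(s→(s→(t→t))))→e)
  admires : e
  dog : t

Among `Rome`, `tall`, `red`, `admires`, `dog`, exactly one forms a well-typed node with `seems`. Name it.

Rome : ((s→t)→e) — no; seems wants s, and Rome wants (s→t).
tall : (s→e) — no; seems wants s, and tall wants s.
red — combines: red : ((s→(s→(s→(t→t))))→e) takes seems : (s→(s→(s→(t→t)))) as argument, giving e.
admires : e — no; seems wants s, and admires wants nothing (atomic).
dog : t — no; seems wants s, and dog wants nothing (atomic).

red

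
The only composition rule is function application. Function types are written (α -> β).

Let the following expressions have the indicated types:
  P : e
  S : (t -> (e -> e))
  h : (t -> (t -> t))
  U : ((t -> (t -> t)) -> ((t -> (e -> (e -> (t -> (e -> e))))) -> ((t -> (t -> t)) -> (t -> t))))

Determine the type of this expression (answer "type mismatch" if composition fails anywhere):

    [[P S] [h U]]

type mismatch

At [P S]: neither e nor (t -> (e -> e)) can take the other as argument; the node is ill-typed.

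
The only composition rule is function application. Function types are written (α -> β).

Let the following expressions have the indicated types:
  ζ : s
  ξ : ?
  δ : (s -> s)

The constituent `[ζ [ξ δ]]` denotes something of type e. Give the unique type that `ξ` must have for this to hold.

At [ζ [ξ δ]] (required: e): ζ is s, which is not a function with range e; hence [ξ δ] is the functor — type (s -> e).
At [ξ δ] (required: (s -> e)): δ is (s -> s), which is not a function with range (s -> e); hence ξ is the functor — type ((s -> s) -> (s -> e)).

((s -> s) -> (s -> e))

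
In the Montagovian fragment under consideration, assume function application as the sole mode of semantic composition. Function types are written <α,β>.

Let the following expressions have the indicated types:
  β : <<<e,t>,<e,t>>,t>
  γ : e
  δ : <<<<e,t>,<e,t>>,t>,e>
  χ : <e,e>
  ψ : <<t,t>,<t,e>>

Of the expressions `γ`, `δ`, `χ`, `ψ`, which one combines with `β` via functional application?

δ

γ : e — β needs <<e,t>,<e,t>>; γ needs nothing (atomic); neither fits.
δ — combines: δ : <<<<e,t>,<e,t>>,t>,e> takes β : <<<e,t>,<e,t>>,t> as argument, giving e.
χ : <e,e> — β needs <<e,t>,<e,t>>; χ needs e; neither fits.
ψ : <<t,t>,<t,e>> — β needs <<e,t>,<e,t>>; ψ needs <t,t>; neither fits.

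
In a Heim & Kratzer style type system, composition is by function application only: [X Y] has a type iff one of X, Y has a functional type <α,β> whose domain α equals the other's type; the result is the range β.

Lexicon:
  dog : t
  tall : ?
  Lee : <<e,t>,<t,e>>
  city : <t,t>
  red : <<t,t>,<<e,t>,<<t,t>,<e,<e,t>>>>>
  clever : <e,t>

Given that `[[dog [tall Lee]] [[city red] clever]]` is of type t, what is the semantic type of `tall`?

<<<e,t>,<t,e>>,<t,<<<t,t>,<e,<e,t>>>,t>>>

For [[dog [tall Lee]] [[city red] clever]] to have type t with [[city red] clever] of type <<t,t>,<e,<e,t>>>, [dog [tall Lee]] must be the function: [dog [tall Lee]] : <<<t,t>,<e,<e,t>>>,t>.
For [dog [tall Lee]] to have type <<<t,t>,<e,<e,t>>>,t> with dog of type t, [tall Lee] must be the function: [tall Lee] : <t,<<<t,t>,<e,<e,t>>>,t>>.
For [tall Lee] to have type <t,<<<t,t>,<e,<e,t>>>,t>> with Lee of type <<e,t>,<t,e>>, tall must be the function: tall : <<<e,t>,<t,e>>,<t,<<<t,t>,<e,<e,t>>>,t>>>.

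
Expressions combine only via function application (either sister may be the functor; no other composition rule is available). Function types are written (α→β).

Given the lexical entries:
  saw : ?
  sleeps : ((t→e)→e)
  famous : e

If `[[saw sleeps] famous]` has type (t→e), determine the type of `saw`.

For [[saw sleeps] famous] to have type (t→e) with famous of type e, [saw sleeps] must be the function: [saw sleeps] : (e→(t→e)).
For [saw sleeps] to have type (e→(t→e)) with sleeps of type ((t→e)→e), saw must be the function: saw : (((t→e)→e)→(e→(t→e))).

(((t→e)→e)→(e→(t→e)))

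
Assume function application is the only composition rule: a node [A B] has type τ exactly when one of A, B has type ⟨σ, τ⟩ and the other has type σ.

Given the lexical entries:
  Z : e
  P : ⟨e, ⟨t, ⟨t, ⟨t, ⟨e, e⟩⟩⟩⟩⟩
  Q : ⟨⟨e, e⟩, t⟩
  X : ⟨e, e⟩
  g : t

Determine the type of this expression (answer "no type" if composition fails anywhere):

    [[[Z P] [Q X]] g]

⟨t, ⟨e, e⟩⟩

[Z P]: functor P : ⟨e, ⟨t, ⟨t, ⟨t, ⟨e, e⟩⟩⟩⟩⟩, argument Z : e; result ⟨t, ⟨t, ⟨t, ⟨e, e⟩⟩⟩⟩.
[Q X]: functor Q : ⟨⟨e, e⟩, t⟩, argument X : ⟨e, e⟩; result t.
[[Z P] [Q X]]: functor [Z P] : ⟨t, ⟨t, ⟨t, ⟨e, e⟩⟩⟩⟩, argument [Q X] : t; result ⟨t, ⟨t, ⟨e, e⟩⟩⟩.
[[[Z P] [Q X]] g]: functor [[Z P] [Q X]] : ⟨t, ⟨t, ⟨e, e⟩⟩⟩, argument g : t; result ⟨t, ⟨e, e⟩⟩.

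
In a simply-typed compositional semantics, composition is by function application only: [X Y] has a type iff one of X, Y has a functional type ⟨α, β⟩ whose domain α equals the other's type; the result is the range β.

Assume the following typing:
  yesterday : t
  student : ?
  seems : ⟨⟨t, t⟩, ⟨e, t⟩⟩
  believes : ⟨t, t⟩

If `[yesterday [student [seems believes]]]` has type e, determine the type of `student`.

At [yesterday [student [seems believes]]] (required: e): yesterday is t, which is not a function with range e; hence [student [seems believes]] is the functor — type ⟨t, e⟩.
At [student [seems believes]] (required: ⟨t, e⟩): [seems believes] is ⟨e, t⟩, which is not a function with range ⟨t, e⟩; hence student is the functor — type ⟨⟨e, t⟩, ⟨t, e⟩⟩.

⟨⟨e, t⟩, ⟨t, e⟩⟩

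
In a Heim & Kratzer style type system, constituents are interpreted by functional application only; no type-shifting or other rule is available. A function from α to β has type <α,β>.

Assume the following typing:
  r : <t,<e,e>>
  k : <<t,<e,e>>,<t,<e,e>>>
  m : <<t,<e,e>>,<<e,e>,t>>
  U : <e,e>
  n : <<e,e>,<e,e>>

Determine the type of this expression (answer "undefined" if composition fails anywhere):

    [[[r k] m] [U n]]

[r k] — k of type <<t,<e,e>>,<t,<e,e>>> combines with r of type <t,<e,e>>: type <t,<e,e>>.
[[r k] m] — m of type <<t,<e,e>>,<<e,e>,t>> combines with [r k] of type <t,<e,e>>: type <<e,e>,t>.
[U n] — n of type <<e,e>,<e,e>> combines with U of type <e,e>: type <e,e>.
[[[r k] m] [U n]] — [[r k] m] of type <<e,e>,t> combines with [U n] of type <e,e>: type t.

t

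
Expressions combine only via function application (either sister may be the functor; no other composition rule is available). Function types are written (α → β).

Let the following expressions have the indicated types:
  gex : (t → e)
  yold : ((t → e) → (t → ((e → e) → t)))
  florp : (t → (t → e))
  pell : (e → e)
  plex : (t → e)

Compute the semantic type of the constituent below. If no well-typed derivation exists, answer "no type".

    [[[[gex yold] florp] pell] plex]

no type

[gex yold]: yold is ((t → e) → (t → ((e → e) → t))), gex is (t → e); result (t → ((e → e) → t)).
[[gex yold] florp]: (t → ((e → e) → t)) and (t → (t → e)) cannot combine by function application — type clash.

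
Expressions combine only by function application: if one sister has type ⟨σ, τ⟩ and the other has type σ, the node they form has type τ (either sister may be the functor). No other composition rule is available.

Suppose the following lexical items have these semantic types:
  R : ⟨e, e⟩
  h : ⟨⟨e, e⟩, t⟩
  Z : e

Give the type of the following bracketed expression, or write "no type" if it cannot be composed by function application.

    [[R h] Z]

no type

[R h]: functor h : ⟨⟨e, e⟩, t⟩, argument R : ⟨e, e⟩; result t.
[[R h] Z]: t and e cannot combine by function application — type clash.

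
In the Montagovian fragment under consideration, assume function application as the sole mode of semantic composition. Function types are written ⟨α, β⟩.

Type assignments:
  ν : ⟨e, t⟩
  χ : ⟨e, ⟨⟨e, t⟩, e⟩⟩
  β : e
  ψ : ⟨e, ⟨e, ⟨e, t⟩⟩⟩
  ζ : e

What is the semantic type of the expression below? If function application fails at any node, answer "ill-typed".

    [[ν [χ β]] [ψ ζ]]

[χ β]: ⟨e, ⟨⟨e, t⟩, e⟩⟩ applied to e yields ⟨⟨e, t⟩, e⟩.
[ν [χ β]]: ⟨⟨e, t⟩, e⟩ applied to ⟨e, t⟩ yields e.
[ψ ζ]: ⟨e, ⟨e, ⟨e, t⟩⟩⟩ applied to e yields ⟨e, ⟨e, t⟩⟩.
[[ν [χ β]] [ψ ζ]]: ⟨e, ⟨e, t⟩⟩ applied to e yields ⟨e, t⟩.

⟨e, t⟩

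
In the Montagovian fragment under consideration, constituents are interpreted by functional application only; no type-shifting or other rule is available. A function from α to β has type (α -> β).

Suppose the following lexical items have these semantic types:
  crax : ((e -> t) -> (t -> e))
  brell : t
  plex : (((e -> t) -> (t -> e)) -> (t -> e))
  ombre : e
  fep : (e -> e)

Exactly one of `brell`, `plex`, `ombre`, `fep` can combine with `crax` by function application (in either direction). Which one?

plex

brell : t — does not combine with crax.
plex — combines: plex : (((e -> t) -> (t -> e)) -> (t -> e)) takes crax : ((e -> t) -> (t -> e)) as argument, giving (t -> e).
ombre : e — does not combine with crax.
fep : (e -> e) — does not combine with crax.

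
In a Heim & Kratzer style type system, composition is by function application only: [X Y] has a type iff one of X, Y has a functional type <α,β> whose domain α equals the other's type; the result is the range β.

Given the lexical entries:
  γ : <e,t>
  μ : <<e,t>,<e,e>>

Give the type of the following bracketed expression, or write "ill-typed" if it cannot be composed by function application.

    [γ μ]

[γ μ] — μ of type <<e,t>,<e,e>> combines with γ of type <e,t>: type <e,e>.

<e,e>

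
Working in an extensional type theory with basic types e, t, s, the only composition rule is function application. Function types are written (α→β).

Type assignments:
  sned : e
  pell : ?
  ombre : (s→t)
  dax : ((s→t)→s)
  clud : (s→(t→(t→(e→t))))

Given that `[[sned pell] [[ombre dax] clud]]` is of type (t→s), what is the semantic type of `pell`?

(e→((t→(t→(e→t)))→(t→s)))

[[sned pell] [[ombre dax] clud]] must have type (t→s). The sister [[ombre dax] clud] has type (t→(t→(e→t))); that is not a function onto (t→s), so [sned pell] must be the functor, of type ((t→(t→(e→t)))→(t→s)).
[sned pell] must have type ((t→(t→(e→t)))→(t→s)). The sister sned has type e; that is not a function onto ((t→(t→(e→t)))→(t→s)), so pell must be the functor, of type (e→((t→(t→(e→t)))→(t→s))).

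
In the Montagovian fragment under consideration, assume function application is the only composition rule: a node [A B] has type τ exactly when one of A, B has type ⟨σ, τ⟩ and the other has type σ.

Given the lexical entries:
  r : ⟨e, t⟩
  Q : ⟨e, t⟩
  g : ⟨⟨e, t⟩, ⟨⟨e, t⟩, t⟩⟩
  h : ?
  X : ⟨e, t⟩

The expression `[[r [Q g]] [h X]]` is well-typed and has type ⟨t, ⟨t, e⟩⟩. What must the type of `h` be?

⟨⟨e, t⟩, ⟨t, ⟨t, ⟨t, e⟩⟩⟩⟩

At [[r [Q g]] [h X]] (required: ⟨t, ⟨t, e⟩⟩): [r [Q g]] is t, which is not a function with range ⟨t, ⟨t, e⟩⟩; hence [h X] is the functor — type ⟨t, ⟨t, ⟨t, e⟩⟩⟩.
At [h X] (required: ⟨t, ⟨t, ⟨t, e⟩⟩⟩): X is ⟨e, t⟩, which is not a function with range ⟨t, ⟨t, ⟨t, e⟩⟩⟩; hence h is the functor — type ⟨⟨e, t⟩, ⟨t, ⟨t, ⟨t, e⟩⟩⟩⟩.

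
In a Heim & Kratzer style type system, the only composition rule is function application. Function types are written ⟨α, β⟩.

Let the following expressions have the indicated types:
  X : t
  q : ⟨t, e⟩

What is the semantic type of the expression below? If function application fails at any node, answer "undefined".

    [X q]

e

[X q]: q is ⟨t, e⟩, X is t; result e.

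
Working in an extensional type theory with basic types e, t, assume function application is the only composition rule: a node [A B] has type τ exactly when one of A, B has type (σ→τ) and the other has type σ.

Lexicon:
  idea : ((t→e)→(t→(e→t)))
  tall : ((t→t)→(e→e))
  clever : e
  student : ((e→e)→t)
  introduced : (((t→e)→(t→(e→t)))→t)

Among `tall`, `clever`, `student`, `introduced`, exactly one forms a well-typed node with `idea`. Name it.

tall : ((t→t)→(e→e)) — idea needs (t→e); tall needs (t→t); neither fits.
clever : e — idea needs (t→e); clever needs nothing (atomic); neither fits.
student : ((e→e)→t) — idea needs (t→e); student needs (e→e); neither fits.
introduced — combines: introduced : (((t→e)→(t→(e→t)))→t) takes idea : ((t→e)→(t→(e→t))) as argument, giving t.

introduced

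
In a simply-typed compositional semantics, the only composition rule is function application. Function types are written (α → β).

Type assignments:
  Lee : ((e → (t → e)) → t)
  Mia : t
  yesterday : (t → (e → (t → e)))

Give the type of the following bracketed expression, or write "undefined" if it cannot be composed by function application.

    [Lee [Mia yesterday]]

[Mia yesterday]: (t → (e → (t → e))) applied to t yields (e → (t → e)).
[Lee [Mia yesterday]]: ((e → (t → e)) → t) applied to (e → (t → e)) yields t.

t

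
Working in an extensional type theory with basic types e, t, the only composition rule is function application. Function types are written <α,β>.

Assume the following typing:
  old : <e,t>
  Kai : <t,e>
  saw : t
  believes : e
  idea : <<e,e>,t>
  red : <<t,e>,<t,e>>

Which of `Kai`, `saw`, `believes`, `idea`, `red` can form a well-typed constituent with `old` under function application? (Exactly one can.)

believes

Kai : <t,e> — does not combine with old.
saw : t — does not combine with old.
believes — combines: old : <e,t> takes believes : e as argument, giving t.
idea : <<e,e>,t> — does not combine with old.
red : <<t,e>,<t,e>> — does not combine with old.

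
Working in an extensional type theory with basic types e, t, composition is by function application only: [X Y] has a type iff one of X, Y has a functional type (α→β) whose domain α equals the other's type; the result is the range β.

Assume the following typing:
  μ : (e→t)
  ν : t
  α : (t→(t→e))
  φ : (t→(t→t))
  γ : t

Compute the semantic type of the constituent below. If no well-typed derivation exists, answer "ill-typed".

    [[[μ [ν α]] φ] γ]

ill-typed

[ν α]: functor α : (t→(t→e)), argument ν : t; result (t→e).
At [μ [ν α]]: neither (e→t) nor (t→e) can take the other as argument; the node is ill-typed.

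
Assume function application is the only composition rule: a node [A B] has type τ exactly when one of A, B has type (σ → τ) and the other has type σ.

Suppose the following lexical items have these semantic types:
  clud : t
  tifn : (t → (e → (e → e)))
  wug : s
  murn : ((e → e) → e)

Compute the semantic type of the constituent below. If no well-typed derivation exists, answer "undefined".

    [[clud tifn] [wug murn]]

[clud tifn]: tifn is (t → (e → (e → e))), clud is t; result (e → (e → e)).
[wug murn]: s and ((e → e) → e) cannot combine by function application — type clash.

undefined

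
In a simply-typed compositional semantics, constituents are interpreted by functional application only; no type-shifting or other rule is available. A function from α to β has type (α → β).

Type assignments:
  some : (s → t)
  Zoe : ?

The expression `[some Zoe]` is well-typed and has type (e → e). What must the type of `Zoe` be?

((s → t) → (e → e))

At [some Zoe] (required: (e → e)): some is (s → t), which is not a function with range (e → e); hence Zoe is the functor — type ((s → t) → (e → e)).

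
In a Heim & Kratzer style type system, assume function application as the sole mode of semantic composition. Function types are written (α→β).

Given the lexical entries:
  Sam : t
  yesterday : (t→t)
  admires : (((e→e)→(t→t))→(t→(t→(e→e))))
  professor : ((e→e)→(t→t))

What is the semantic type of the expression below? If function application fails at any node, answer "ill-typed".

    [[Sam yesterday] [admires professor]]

[Sam yesterday]: (t→t) applied to t yields t.
[admires professor]: (((e→e)→(t→t))→(t→(t→(e→e)))) applied to ((e→e)→(t→t)) yields (t→(t→(e→e))).
[[Sam yesterday] [admires professor]]: (t→(t→(e→e))) applied to t yields (t→(e→e)).

(t→(e→e))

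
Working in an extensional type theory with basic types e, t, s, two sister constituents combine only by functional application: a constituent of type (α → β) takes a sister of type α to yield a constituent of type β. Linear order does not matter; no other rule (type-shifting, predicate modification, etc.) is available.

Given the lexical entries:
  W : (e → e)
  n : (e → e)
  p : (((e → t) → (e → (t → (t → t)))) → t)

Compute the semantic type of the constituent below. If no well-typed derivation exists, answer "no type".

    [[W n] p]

At [W n]: neither (e → e) nor (e → e) can take the other as argument; the node is ill-typed.

no type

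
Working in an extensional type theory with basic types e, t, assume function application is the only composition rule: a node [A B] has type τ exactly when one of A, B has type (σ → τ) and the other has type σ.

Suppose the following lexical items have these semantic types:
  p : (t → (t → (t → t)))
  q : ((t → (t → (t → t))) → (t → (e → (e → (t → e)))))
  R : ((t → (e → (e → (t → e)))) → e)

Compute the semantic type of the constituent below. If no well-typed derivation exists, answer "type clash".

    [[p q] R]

At [p q], q : ((t → (t → (t → t))) → (t → (e → (e → (t → e))))) takes p : (t → (t → (t → t))), giving (t → (e → (e → (t → e)))).
At [[p q] R], R : ((t → (e → (e → (t → e)))) → e) takes [p q] : (t → (e → (e → (t → e)))), giving e.

e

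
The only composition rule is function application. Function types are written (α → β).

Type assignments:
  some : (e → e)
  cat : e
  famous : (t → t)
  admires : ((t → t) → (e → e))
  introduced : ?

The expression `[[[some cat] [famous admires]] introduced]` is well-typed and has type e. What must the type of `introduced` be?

[[[some cat] [famous admires]] introduced] must have type e. The sister [[some cat] [famous admires]] has type e; that is not a function onto e, so introduced must be the functor, of type (e → e).

(e → e)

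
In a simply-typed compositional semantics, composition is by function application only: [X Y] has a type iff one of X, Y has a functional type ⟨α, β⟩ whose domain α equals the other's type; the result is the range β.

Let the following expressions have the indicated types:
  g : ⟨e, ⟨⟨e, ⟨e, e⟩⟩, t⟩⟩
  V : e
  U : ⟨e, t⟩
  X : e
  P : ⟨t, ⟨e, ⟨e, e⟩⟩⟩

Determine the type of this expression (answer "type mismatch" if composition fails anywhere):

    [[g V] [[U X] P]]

t

[g V]: functor g : ⟨e, ⟨⟨e, ⟨e, e⟩⟩, t⟩⟩, argument V : e; result ⟨⟨e, ⟨e, e⟩⟩, t⟩.
[U X]: functor U : ⟨e, t⟩, argument X : e; result t.
[[U X] P]: functor P : ⟨t, ⟨e, ⟨e, e⟩⟩⟩, argument [U X] : t; result ⟨e, ⟨e, e⟩⟩.
[[g V] [[U X] P]]: functor [g V] : ⟨⟨e, ⟨e, e⟩⟩, t⟩, argument [[U X] P] : ⟨e, ⟨e, e⟩⟩; result t.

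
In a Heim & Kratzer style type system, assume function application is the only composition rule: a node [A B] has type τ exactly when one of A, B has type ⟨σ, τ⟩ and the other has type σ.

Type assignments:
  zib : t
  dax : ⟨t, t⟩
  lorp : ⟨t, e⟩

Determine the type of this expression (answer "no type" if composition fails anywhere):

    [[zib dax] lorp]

e

[zib dax]: ⟨t, t⟩ applied to t yields t.
[[zib dax] lorp]: ⟨t, e⟩ applied to t yields e.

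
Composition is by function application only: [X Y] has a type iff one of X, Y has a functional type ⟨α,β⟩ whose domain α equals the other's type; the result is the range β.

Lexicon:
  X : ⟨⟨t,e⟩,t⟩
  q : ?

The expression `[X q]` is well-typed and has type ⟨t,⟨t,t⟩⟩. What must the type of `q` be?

⟨⟨⟨t,e⟩,t⟩,⟨t,⟨t,t⟩⟩⟩

[X q] must have type ⟨t,⟨t,t⟩⟩. The sister X has type ⟨⟨t,e⟩,t⟩; that is not a function onto ⟨t,⟨t,t⟩⟩, so q must be the functor, of type ⟨⟨⟨t,e⟩,t⟩,⟨t,⟨t,t⟩⟩⟩.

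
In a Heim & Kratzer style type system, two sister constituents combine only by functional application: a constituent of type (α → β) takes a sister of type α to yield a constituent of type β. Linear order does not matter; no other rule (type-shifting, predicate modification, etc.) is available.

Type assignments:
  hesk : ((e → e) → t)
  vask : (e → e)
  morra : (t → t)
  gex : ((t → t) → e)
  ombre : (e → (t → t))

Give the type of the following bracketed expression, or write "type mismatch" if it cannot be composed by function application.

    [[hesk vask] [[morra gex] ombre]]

t

At [hesk vask], hesk : ((e → e) → t) takes vask : (e → e), giving t.
At [morra gex], gex : ((t → t) → e) takes morra : (t → t), giving e.
At [[morra gex] ombre], ombre : (e → (t → t)) takes [morra gex] : e, giving (t → t).
At [[hesk vask] [[morra gex] ombre]], [[morra gex] ombre] : (t → t) takes [hesk vask] : t, giving t.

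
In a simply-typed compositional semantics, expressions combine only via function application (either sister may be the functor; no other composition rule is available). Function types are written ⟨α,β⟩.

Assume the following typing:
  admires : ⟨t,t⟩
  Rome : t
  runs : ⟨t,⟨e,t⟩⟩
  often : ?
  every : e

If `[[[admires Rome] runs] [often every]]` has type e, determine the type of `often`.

[[[admires Rome] runs] [often every]] is required to be e. [[admires Rome] runs] : ⟨e,t⟩ cannot yield e as functor, so [often every] : ⟨⟨e,t⟩,e⟩.
[often every] is required to be ⟨⟨e,t⟩,e⟩. every : e cannot yield ⟨⟨e,t⟩,e⟩ as functor, so often : ⟨e,⟨⟨e,t⟩,e⟩⟩.

⟨e,⟨⟨e,t⟩,e⟩⟩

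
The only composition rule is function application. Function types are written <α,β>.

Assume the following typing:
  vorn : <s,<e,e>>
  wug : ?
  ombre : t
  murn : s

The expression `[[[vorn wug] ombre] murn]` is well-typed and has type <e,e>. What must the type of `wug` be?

[[[vorn wug] ombre] murn] must have type <e,e>. The sister murn has type s; that is not a function onto <e,e>, so [[vorn wug] ombre] must be the functor, of type <s,<e,e>>.
[[vorn wug] ombre] must have type <s,<e,e>>. The sister ombre has type t; that is not a function onto <s,<e,e>>, so [vorn wug] must be the functor, of type <t,<s,<e,e>>>.
[vorn wug] must have type <t,<s,<e,e>>>. The sister vorn has type <s,<e,e>>; that is not a function onto <t,<s,<e,e>>>, so wug must be the functor, of type <<s,<e,e>>,<t,<s,<e,e>>>>.

<<s,<e,e>>,<t,<s,<e,e>>>>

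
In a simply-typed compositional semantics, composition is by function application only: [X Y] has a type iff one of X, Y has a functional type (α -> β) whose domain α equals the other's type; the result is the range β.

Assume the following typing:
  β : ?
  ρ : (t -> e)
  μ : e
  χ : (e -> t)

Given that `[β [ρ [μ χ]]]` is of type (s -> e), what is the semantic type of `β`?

(e -> (s -> e))

[β [ρ [μ χ]]] is required to be (s -> e). [ρ [μ χ]] : e cannot yield (s -> e) as functor, so β : (e -> (s -> e)).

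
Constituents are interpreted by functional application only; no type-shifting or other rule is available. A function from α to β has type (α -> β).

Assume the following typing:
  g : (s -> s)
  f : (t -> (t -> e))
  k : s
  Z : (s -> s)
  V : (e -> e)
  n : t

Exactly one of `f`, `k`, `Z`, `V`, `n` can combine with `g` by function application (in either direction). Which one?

k

f : (t -> (t -> e)) — does not combine with g.
k — combines: g : (s -> s) takes k : s as argument, giving s.
Z : (s -> s) — does not combine with g.
V : (e -> e) — does not combine with g.
n : t — does not combine with g.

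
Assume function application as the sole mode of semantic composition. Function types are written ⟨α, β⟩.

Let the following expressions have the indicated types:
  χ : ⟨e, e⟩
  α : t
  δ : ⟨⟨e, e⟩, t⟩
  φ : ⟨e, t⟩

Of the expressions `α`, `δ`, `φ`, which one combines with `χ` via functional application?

δ

α : t — neither side's domain matches the other.
δ — combines: δ : ⟨⟨e, e⟩, t⟩ takes χ : ⟨e, e⟩ as argument, giving t.
φ : ⟨e, t⟩ — neither side's domain matches the other.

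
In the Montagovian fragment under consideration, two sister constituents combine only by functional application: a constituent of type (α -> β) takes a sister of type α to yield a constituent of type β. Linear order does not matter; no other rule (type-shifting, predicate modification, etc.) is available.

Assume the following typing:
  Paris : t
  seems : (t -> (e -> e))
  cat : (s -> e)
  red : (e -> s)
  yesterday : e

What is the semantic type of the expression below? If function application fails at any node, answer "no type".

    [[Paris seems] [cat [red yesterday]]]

e

[Paris seems]: functor seems : (t -> (e -> e)), argument Paris : t; result (e -> e).
[red yesterday]: functor red : (e -> s), argument yesterday : e; result s.
[cat [red yesterday]]: functor cat : (s -> e), argument [red yesterday] : s; result e.
[[Paris seems] [cat [red yesterday]]]: functor [Paris seems] : (e -> e), argument [cat [red yesterday]] : e; result e.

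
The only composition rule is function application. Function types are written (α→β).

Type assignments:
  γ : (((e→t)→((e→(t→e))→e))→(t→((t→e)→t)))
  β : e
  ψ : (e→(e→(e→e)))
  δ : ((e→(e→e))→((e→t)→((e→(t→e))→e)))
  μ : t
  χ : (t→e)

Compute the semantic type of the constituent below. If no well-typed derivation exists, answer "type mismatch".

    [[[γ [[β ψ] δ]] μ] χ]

[β ψ]: (e→(e→(e→e))) applied to e yields (e→(e→e)).
[[β ψ] δ]: ((e→(e→e))→((e→t)→((e→(t→e))→e))) applied to (e→(e→e)) yields ((e→t)→((e→(t→e))→e)).
[γ [[β ψ] δ]]: (((e→t)→((e→(t→e))→e))→(t→((t→e)→t))) applied to ((e→t)→((e→(t→e))→e)) yields (t→((t→e)→t)).
[[γ [[β ψ] δ]] μ]: (t→((t→e)→t)) applied to t yields ((t→e)→t).
[[[γ [[β ψ] δ]] μ] χ]: ((t→e)→t) applied to (t→e) yields t.

t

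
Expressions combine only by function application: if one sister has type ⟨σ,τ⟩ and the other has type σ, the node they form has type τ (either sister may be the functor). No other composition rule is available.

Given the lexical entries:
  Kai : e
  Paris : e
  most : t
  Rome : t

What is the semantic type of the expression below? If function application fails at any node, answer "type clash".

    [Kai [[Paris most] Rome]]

type clash

[Paris most]: e with t — neither is a function whose domain matches the other; composition fails here.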